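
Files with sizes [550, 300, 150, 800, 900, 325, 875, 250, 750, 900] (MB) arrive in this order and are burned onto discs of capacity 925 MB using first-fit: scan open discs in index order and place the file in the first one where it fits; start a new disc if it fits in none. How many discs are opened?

  550 → disc 1 (new)  [load 550/925]
  300 → disc 1  [load 850/925]
  150 → disc 2 (new)  [load 150/925]
  800 → disc 3 (new)  [load 800/925]
  900 → disc 4 (new)  [load 900/925]
  325 → disc 2  [load 475/925]
  875 → disc 5 (new)  [load 875/925]
  250 → disc 2  [load 725/925]
  750 → disc 6 (new)  [load 750/925]
  900 → disc 7 (new)  [load 900/925]
7 discs opened.

7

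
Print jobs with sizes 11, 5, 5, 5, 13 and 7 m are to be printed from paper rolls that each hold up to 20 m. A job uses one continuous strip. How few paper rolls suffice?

3

Total = 13 + 11 + 7 + 5 + 5 + 5 = 46 m.
Lower bound: ⌈46/20⌉ = 3 paper rolls.
A packing using 3 paper rolls:
  roll 1: 13 + 7 = 20
  roll 2: 11 + 5 = 16
  roll 3: 5 + 5 = 10
This matches the lower bound, so 3 is optimal.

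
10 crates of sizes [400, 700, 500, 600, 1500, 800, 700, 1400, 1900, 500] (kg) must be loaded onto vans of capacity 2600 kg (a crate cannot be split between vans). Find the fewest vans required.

Total = 1900 + 1500 + 1400 + 800 + 700 + 700 + 600 + 500 + 500 + 400 = 9000 kg.
Lower bound: ⌈9000/2600⌉ = 4 vans.
A packing using 4 vans:
  van 1: 1900 + 700 = 2600
  van 2: 1500 + 800 = 2300
  van 3: 1400 + 700 + 500 = 2600
  van 4: 600 + 500 + 400 = 1500
This matches the lower bound, so 4 is optimal.

4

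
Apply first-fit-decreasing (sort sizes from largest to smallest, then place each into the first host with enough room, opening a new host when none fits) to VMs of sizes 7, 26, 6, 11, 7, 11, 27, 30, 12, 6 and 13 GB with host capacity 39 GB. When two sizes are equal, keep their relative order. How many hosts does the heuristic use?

Sorted descending: 30, 27, 26, 13, 12, 11, 11, 7, 7, 6, 6.
  30 → host 1 (new)  [load 30/39]
  27 → host 2 (new)  [load 27/39]
  26 → host 3 (new)  [load 26/39]
  13 → host 3  [load 39/39]
  12 → host 2  [load 39/39]
  11 → host 4 (new)  [load 11/39]
  11 → host 4  [load 22/39]
  7 → host 1  [load 37/39]
  7 → host 4  [load 29/39]
  6 → host 4  [load 35/39]
  6 → host 5 (new)  [load 6/39]
5 hosts opened.

5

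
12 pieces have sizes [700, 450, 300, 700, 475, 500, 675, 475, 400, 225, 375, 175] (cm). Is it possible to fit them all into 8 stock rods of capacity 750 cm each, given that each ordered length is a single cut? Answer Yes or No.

No

Total = 5450 cm; ⌈5450/750⌉ = 8.
The bound of 8 does not rule out 8, but exhaustive search shows no assignment into 8 stock rods of capacity 750 cm exists — the minimum is 9.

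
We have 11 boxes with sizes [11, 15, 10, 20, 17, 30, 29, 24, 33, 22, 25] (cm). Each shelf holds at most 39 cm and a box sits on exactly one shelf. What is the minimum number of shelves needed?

7

Total = 33 + 30 + 29 + 25 + 24 + 22 + 20 + 17 + 15 + 11 + 10 = 236 cm.
Lower bound: ⌈236/39⌉ = 7 shelves.
A packing using 7 shelves:
  shelf 1: 33 = 33
  shelf 2: 30 = 30
  shelf 3: 29 + 10 = 39
  shelf 4: 25 + 11 = 36
  shelf 5: 24 + 15 = 39
  shelf 6: 22 + 17 = 39
  shelf 7: 20 = 20
This matches the lower bound, so 7 is optimal.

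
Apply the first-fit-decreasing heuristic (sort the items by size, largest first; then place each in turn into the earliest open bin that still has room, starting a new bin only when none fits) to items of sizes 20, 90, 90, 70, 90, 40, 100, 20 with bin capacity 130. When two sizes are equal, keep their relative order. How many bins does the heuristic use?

Sorted descending: 100, 90, 90, 90, 70, 40, 20, 20.
  100 → bin 1 (new)  [load 100/130]
  90 → bin 2 (new)  [load 90/130]
  90 → bin 3 (new)  [load 90/130]
  90 → bin 4 (new)  [load 90/130]
  70 → bin 5 (new)  [load 70/130]
  40 → bin 2  [load 130/130]
  20 → bin 1  [load 120/130]
  20 → bin 3  [load 110/130]
5 bins opened.

5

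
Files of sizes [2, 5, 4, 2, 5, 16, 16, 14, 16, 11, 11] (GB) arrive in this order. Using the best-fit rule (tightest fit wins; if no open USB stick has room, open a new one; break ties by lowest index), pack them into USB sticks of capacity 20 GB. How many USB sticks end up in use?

7

  2 → USB stick 1 (new)  [load 2/20]
  5 → USB stick 1  [load 7/20]
  4 → USB stick 1  [load 11/20]
  2 → USB stick 1  [load 13/20]
  5 → USB stick 1  [load 18/20]
  16 → USB stick 2 (new)  [load 16/20]
  16 → USB stick 3 (new)  [load 16/20]
  14 → USB stick 4 (new)  [load 14/20]
  16 → USB stick 5 (new)  [load 16/20]
  11 → USB stick 6 (new)  [load 11/20]
  11 → USB stick 7 (new)  [load 11/20]
7 USB sticks opened.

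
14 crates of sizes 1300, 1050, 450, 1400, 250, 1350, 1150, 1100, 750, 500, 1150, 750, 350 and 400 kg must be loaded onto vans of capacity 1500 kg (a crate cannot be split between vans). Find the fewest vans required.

9

Total = 1400 + 1350 + 1300 + 1150 + 1150 + 1100 + 1050 + 750 + 750 + 500 + 450 + 400 + 350 + 250 = 11950 kg.
Lower bound: ⌈11950/1500⌉ = 8 vans.
A packing using 9 vans:
  van 1: 1400 = 1400
  van 2: 1350 = 1350
  van 3: 1300 = 1300
  van 4: 1150 + 350 = 1500
  van 5: 1150 + 250 = 1400
  van 6: 1100 + 400 = 1500
  van 7: 1050 + 450 = 1500
  van 8: 750 + 750 = 1500
  van 9: 500 = 500
No arrangement into 8 vans stays within capacity, so 9 is optimal.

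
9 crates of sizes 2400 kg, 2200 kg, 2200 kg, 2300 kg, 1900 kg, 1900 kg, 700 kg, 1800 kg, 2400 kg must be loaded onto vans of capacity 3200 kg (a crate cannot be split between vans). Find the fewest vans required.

8

Total = 2400 + 2400 + 2300 + 2200 + 2200 + 1900 + 1900 + 1800 + 700 = 17800 kg.
Lower bound: ⌈17800/3200⌉ = 6 vans.
Also, 8 crates each exceed 1600 kg, and no two of those can share a van, so at least 8 vans are needed.
A packing using 8 vans:
  van 1: 2400 + 700 = 3100
  van 2: 2400 = 2400
  van 3: 2300 = 2300
  van 4: 2200 = 2200
  van 5: 2200 = 2200
  van 6: 1900 = 1900
  van 7: 1900 = 1900
  van 8: 1800 = 1800
This matches the lower bound, so 8 is optimal.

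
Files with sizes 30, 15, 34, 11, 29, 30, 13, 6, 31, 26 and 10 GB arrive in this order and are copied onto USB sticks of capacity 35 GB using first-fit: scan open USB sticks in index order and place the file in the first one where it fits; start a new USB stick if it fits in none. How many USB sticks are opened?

8

  30 → USB stick 1 (new)  [load 30/35]
  15 → USB stick 2 (new)  [load 15/35]
  34 → USB stick 3 (new)  [load 34/35]
  11 → USB stick 2  [load 26/35]
  29 → USB stick 4 (new)  [load 29/35]
  30 → USB stick 5 (new)  [load 30/35]
  13 → USB stick 6 (new)  [load 13/35]
  6 → USB stick 2  [load 32/35]
  31 → USB stick 7 (new)  [load 31/35]
  26 → USB stick 8 (new)  [load 26/35]
  10 → USB stick 6  [load 23/35]
8 USB sticks opened.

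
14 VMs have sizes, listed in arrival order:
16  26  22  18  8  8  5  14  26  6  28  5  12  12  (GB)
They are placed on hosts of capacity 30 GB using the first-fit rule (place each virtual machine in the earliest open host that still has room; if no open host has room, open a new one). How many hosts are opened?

8

  16 → host 1 (new)  [load 16/30]
  26 → host 2 (new)  [load 26/30]
  22 → host 3 (new)  [load 22/30]
  18 → host 4 (new)  [load 18/30]
  8 → host 1  [load 24/30]
  8 → host 3  [load 30/30]
  5 → host 1  [load 29/30]
  14 → host 5 (new)  [load 14/30]
  26 → host 6 (new)  [load 26/30]
  6 → host 4  [load 24/30]
  28 → host 7 (new)  [load 28/30]
  5 → host 4  [load 29/30]
  12 → host 5  [load 26/30]
  12 → host 8 (new)  [load 12/30]
8 hosts opened.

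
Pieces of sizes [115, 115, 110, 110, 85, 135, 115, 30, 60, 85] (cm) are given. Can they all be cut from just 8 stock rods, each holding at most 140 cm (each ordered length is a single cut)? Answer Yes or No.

No

Total = 960 cm; ⌈960/140⌉ = 7.
8 pieces each exceed half the capacity and cannot share a stock rod, forcing at least 8 stock rods.
The bound of 8 does not rule out 8, but exhaustive search shows no assignment into 8 stock rods of capacity 140 cm exists — the minimum is 9.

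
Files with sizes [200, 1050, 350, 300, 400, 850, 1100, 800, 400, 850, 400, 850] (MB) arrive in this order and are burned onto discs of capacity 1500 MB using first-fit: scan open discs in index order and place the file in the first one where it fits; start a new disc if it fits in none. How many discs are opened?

  200 → disc 1 (new)  [load 200/1500]
  1050 → disc 1  [load 1250/1500]
  350 → disc 2 (new)  [load 350/1500]
  300 → disc 2  [load 650/1500]
  400 → disc 2  [load 1050/1500]
  850 → disc 3 (new)  [load 850/1500]
  1100 → disc 4 (new)  [load 1100/1500]
  800 → disc 5 (new)  [load 800/1500]
  400 → disc 2  [load 1450/1500]
  850 → disc 6 (new)  [load 850/1500]
  400 → disc 3  [load 1250/1500]
  850 → disc 7 (new)  [load 850/1500]
7 discs opened.

7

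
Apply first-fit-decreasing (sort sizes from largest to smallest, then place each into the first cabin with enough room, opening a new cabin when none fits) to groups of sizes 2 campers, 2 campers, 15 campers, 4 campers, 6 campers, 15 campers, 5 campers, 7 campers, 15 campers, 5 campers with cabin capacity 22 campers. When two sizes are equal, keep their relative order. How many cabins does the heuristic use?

4

Sorted descending: 15, 15, 15, 7, 6, 5, 5, 4, 2, 2.
  15 → cabin 1 (new)  [load 15/22]
  15 → cabin 2 (new)  [load 15/22]
  15 → cabin 3 (new)  [load 15/22]
  7 → cabin 1  [load 22/22]
  6 → cabin 2  [load 21/22]
  5 → cabin 3  [load 20/22]
  5 → cabin 4 (new)  [load 5/22]
  4 → cabin 4  [load 9/22]
  2 → cabin 3  [load 22/22]
  2 → cabin 4  [load 11/22]
4 cabins opened.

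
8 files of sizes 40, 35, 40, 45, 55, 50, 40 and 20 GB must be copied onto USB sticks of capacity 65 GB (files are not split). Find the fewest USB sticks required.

7

Total = 55 + 50 + 45 + 40 + 40 + 40 + 35 + 20 = 325 GB.
Lower bound: ⌈325/65⌉ = 5 USB sticks.
Also, 7 files each exceed 65/2 GB, and no two of those can share a USB stick, so at least 7 USB sticks are needed.
A packing using 7 USB sticks:
  USB stick 1: 55 = 55
  USB stick 2: 50 = 50
  USB stick 3: 45 + 20 = 65
  USB stick 4: 40 = 40
  USB stick 5: 40 = 40
  USB stick 6: 40 = 40
  USB stick 7: 35 = 35
This matches the lower bound, so 7 is optimal.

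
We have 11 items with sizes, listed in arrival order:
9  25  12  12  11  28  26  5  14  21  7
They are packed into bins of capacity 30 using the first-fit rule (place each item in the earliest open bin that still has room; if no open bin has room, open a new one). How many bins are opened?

7

  9 → bin 1 (new)  [load 9/30]
  25 → bin 2 (new)  [load 25/30]
  12 → bin 1  [load 21/30]
  12 → bin 3 (new)  [load 12/30]
  11 → bin 3  [load 23/30]
  28 → bin 4 (new)  [load 28/30]
  26 → bin 5 (new)  [load 26/30]
  5 → bin 1  [load 26/30]
  14 → bin 6 (new)  [load 14/30]
  21 → bin 7 (new)  [load 21/30]
  7 → bin 3  [load 30/30]
7 bins opened.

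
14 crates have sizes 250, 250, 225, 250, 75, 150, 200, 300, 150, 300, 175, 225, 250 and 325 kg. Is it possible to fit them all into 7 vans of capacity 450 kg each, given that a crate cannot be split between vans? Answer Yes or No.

No

Total = 3125 kg; ⌈3125/450⌉ = 7.
The bound of 7 does not rule out 7, but exhaustive search shows no assignment into 7 vans of capacity 450 kg exists — the minimum is 8.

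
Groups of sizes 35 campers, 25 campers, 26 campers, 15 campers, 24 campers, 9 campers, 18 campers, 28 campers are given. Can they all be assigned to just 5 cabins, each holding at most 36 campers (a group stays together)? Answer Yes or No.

Total = 180 campers; ⌈180/36⌉ = 5.
The bound of 5 does not rule out 5, but exhaustive search shows no assignment into 5 cabins of capacity 36 campers exists — the minimum is 6.

No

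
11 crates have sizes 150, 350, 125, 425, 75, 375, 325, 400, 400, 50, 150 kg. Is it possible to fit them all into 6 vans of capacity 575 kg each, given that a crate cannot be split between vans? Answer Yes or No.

Yes

A valid assignment using 6 vans:
  van 1: 425 + 150 = 575
  van 2: 400 + 150 = 550
  van 3: 400 + 125 + 50 = 575
  van 4: 375 + 75 = 450
  van 5: 350 = 350
  van 6: 325 = 325
Every load is within 575 kg, so 6 vans suffice.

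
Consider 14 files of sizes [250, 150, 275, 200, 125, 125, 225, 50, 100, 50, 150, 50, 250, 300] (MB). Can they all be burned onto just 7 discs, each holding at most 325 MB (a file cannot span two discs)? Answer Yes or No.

Total = 2300 MB; ⌈2300/325⌉ = 8.
At least 8 discs are required, but only 7 are allowed.

No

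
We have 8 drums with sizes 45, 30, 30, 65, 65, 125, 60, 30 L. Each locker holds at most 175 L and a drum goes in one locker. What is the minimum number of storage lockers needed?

3

Total = 125 + 65 + 65 + 60 + 45 + 30 + 30 + 30 = 450 L.
Lower bound: ⌈450/175⌉ = 3 storage lockers.
A packing using 3 storage lockers:
  locker 1: 125 + 45 = 170
  locker 2: 65 + 65 + 30 = 160
  locker 3: 60 + 30 + 30 = 120
This matches the lower bound, so 3 is optimal.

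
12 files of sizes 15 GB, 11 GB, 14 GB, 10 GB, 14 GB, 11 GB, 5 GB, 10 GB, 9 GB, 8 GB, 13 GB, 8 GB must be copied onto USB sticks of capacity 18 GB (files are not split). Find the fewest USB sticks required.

9

Total = 15 + 14 + 14 + 13 + 11 + 11 + 10 + 10 + 9 + 8 + 8 + 5 = 128 GB.
Lower bound: ⌈128/18⌉ = 8 USB sticks.
A packing using 9 USB sticks:
  USB stick 1: 15 = 15
  USB stick 2: 14 = 14
  USB stick 3: 14 = 14
  USB stick 4: 13 + 5 = 18
  USB stick 5: 11 = 11
  USB stick 6: 11 = 11
  USB stick 7: 10 + 8 = 18
  USB stick 8: 10 + 8 = 18
  USB stick 9: 9 = 9
No arrangement into 8 USB sticks stays within capacity, so 9 is optimal.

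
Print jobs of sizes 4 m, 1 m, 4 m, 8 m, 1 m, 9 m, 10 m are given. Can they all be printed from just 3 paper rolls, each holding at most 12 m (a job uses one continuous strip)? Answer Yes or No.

Total = 37 m; ⌈37/12⌉ = 4.
At least 4 paper rolls are required, but only 3 are allowed.

No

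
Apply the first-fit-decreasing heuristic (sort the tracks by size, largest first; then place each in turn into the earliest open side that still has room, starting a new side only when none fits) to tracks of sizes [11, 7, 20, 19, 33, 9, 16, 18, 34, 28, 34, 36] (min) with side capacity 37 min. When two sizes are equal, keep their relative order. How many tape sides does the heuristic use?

8

Sorted descending: 36, 34, 34, 33, 28, 20, 19, 18, 16, 11, 9, 7.
  36 → side 1 (new)  [load 36/37]
  34 → side 2 (new)  [load 34/37]
  34 → side 3 (new)  [load 34/37]
  33 → side 4 (new)  [load 33/37]
  28 → side 5 (new)  [load 28/37]
  20 → side 6 (new)  [load 20/37]
  19 → side 7 (new)  [load 19/37]
  18 → side 7  [load 37/37]
  16 → side 6  [load 36/37]
  11 → side 8 (new)  [load 11/37]
  9 → side 5  [load 37/37]
  7 → side 8  [load 18/37]
8 tape sides opened.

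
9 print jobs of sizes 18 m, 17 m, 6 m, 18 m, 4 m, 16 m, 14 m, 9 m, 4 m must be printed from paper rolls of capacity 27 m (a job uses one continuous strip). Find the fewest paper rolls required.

Total = 18 + 18 + 17 + 16 + 14 + 9 + 6 + 4 + 4 = 106 m.
Lower bound: ⌈106/27⌉ = 4 paper rolls.
Also, 5 print jobs each exceed 27/2 m, and no two of those can share a roll, so at least 5 paper rolls are needed.
A packing using 5 paper rolls:
  roll 1: 18 + 9 = 27
  roll 2: 18 + 6 = 24
  roll 3: 17 + 4 + 4 = 25
  roll 4: 16 = 16
  roll 5: 14 = 14
This matches the lower bound, so 5 is optimal.

5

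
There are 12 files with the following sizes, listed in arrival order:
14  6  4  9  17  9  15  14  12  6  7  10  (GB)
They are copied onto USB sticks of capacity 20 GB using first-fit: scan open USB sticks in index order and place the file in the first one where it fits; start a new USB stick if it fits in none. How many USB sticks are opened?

8

  14 → USB stick 1 (new)  [load 14/20]
  6 → USB stick 1  [load 20/20]
  4 → USB stick 2 (new)  [load 4/20]
  9 → USB stick 2  [load 13/20]
  17 → USB stick 3 (new)  [load 17/20]
  9 → USB stick 4 (new)  [load 9/20]
  15 → USB stick 5 (new)  [load 15/20]
  14 → USB stick 6 (new)  [load 14/20]
  12 → USB stick 7 (new)  [load 12/20]
  6 → USB stick 2  [load 19/20]
  7 → USB stick 4  [load 16/20]
  10 → USB stick 8 (new)  [load 10/20]
8 USB sticks opened.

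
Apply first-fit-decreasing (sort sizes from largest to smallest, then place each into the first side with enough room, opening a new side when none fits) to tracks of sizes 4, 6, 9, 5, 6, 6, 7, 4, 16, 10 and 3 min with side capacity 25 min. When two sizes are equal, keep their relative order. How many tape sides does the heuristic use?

Sorted descending: 16, 10, 9, 7, 6, 6, 6, 5, 4, 4, 3.
  16 → side 1 (new)  [load 16/25]
  10 → side 2 (new)  [load 10/25]
  9 → side 1  [load 25/25]
  7 → side 2  [load 17/25]
  6 → side 2  [load 23/25]
  6 → side 3 (new)  [load 6/25]
  6 → side 3  [load 12/25]
  5 → side 3  [load 17/25]
  4 → side 3  [load 21/25]
  4 → side 3  [load 25/25]
  3 → side 4 (new)  [load 3/25]
4 tape sides opened.

4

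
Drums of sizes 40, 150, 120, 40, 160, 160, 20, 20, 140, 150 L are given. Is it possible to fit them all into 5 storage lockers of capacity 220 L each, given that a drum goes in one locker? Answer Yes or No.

Total = 1000 L; ⌈1000/220⌉ = 5.
6 drums each exceed half the capacity and cannot share a locker, forcing at least 6 storage lockers.
At least 6 storage lockers are required, but only 5 are allowed.

No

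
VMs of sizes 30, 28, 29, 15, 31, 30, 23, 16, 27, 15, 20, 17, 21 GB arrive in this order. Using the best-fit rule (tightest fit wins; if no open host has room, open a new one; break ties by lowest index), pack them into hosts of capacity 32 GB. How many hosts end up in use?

  30 → host 1 (new)  [load 30/32]
  28 → host 2 (new)  [load 28/32]
  29 → host 3 (new)  [load 29/32]
  15 → host 4 (new)  [load 15/32]
  31 → host 5 (new)  [load 31/32]
  30 → host 6 (new)  [load 30/32]
  23 → host 7 (new)  [load 23/32]
  16 → host 4  [load 31/32]
  27 → host 8 (new)  [load 27/32]
  15 → host 9 (new)  [load 15/32]
  20 → host 10 (new)  [load 20/32]
  17 → host 9  [load 32/32]
  21 → host 11 (new)  [load 21/32]
11 hosts opened.

11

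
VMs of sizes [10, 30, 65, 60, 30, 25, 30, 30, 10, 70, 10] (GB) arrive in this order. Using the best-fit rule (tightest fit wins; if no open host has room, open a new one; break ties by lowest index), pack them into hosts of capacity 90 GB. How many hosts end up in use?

  10 → host 1 (new)  [load 10/90]
  30 → host 1  [load 40/90]
  65 → host 2 (new)  [load 65/90]
  60 → host 3 (new)  [load 60/90]
  30 → host 3  [load 90/90]
  25 → host 2  [load 90/90]
  30 → host 1  [load 70/90]
  30 → host 4 (new)  [load 30/90]
  10 → host 1  [load 80/90]
  70 → host 5 (new)  [load 70/90]
  10 → host 1  [load 90/90]
5 hosts opened.

5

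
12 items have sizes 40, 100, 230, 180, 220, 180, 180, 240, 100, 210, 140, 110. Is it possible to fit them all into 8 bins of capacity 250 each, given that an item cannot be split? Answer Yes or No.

No

Total = 1930; ⌈1930/250⌉ = 8.
The bound of 8 does not rule out 8, but exhaustive search shows no assignment into 8 bins of capacity 250 exists — the minimum is 9.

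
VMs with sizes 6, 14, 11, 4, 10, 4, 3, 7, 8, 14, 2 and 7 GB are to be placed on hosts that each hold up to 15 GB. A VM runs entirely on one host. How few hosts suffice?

7

Total = 14 + 14 + 11 + 10 + 8 + 7 + 7 + 6 + 4 + 4 + 3 + 2 = 90 GB.
Lower bound: ⌈90/15⌉ = 6 hosts.
A packing using 7 hosts:
  host 1: 14 = 14
  host 2: 14 = 14
  host 3: 11 + 4 = 15
  host 4: 10 + 4 = 14
  host 5: 8 + 7 = 15
  host 6: 7 + 6 + 2 = 15
  host 7: 3 = 3
No arrangement into 6 hosts stays within capacity, so 7 is optimal.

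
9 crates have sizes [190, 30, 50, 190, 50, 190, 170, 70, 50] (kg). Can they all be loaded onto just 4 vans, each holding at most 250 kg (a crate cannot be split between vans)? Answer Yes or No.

Total = 990 kg; ⌈990/250⌉ = 4.
The bound of 4 does not rule out 4, but exhaustive search shows no assignment into 4 vans of capacity 250 kg exists — the minimum is 5.

No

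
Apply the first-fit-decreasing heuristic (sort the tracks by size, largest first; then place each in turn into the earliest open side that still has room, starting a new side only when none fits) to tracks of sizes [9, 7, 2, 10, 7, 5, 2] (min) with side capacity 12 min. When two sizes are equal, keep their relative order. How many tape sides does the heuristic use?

4

Sorted descending: 10, 9, 7, 7, 5, 2, 2.
  10 → side 1 (new)  [load 10/12]
  9 → side 2 (new)  [load 9/12]
  7 → side 3 (new)  [load 7/12]
  7 → side 4 (new)  [load 7/12]
  5 → side 3  [load 12/12]
  2 → side 1  [load 12/12]
  2 → side 2  [load 11/12]
4 tape sides opened.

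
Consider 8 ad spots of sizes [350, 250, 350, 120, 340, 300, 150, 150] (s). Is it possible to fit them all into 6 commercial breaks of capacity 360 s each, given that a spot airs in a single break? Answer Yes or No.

No

Total = 2010 s; ⌈2010/360⌉ = 6.
The bound of 6 does not rule out 6, but exhaustive search shows no assignment into 6 commercial breaks of capacity 360 s exists — the minimum is 7.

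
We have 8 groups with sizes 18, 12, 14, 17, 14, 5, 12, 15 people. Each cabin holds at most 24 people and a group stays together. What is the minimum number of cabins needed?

Total = 18 + 17 + 15 + 14 + 14 + 12 + 12 + 5 = 107 people.
Lower bound: ⌈107/24⌉ = 5 cabins.
A packing using 6 cabins:
  cabin 1: 18 + 5 = 23
  cabin 2: 17 = 17
  cabin 3: 15 = 15
  cabin 4: 14 = 14
  cabin 5: 14 = 14
  cabin 6: 12 + 12 = 24
No arrangement into 5 cabins stays within capacity, so 6 is optimal.

6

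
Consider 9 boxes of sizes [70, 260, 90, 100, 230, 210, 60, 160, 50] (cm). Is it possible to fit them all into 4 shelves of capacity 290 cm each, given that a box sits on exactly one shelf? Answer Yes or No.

Total = 1230 cm; ⌈1230/290⌉ = 5.
At least 5 shelves are required, but only 4 are allowed.

No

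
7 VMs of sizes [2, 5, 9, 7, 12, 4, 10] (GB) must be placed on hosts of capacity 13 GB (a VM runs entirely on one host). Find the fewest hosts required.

4

Total = 12 + 10 + 9 + 7 + 5 + 4 + 2 = 49 GB.
Lower bound: ⌈49/13⌉ = 4 hosts.
A packing using 4 hosts:
  host 1: 12 = 12
  host 2: 10 + 2 = 12
  host 3: 9 + 4 = 13
  host 4: 7 + 5 = 12
This matches the lower bound, so 4 is optimal.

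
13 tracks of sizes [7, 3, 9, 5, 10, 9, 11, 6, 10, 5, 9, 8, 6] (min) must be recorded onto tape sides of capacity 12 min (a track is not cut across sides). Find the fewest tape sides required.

Total = 11 + 10 + 10 + 9 + 9 + 9 + 8 + 7 + 6 + 6 + 5 + 5 + 3 = 98 min.
Lower bound: ⌈98/12⌉ = 9 tape sides.
A packing using 10 tape sides:
  side 1: 11 = 11
  side 2: 10 = 10
  side 3: 10 = 10
  side 4: 9 + 3 = 12
  side 5: 9 = 9
  side 6: 9 = 9
  side 7: 8 = 8
  side 8: 7 + 5 = 12
  side 9: 6 + 6 = 12
  side 10: 5 = 5
No arrangement into 9 tape sides stays within capacity, so 10 is optimal.

10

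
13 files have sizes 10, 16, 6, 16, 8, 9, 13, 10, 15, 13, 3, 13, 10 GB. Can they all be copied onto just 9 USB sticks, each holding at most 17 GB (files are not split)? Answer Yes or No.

Total = 142 GB; ⌈142/17⌉ = 9.
10 files each exceed half the capacity and cannot share a USB stick, forcing at least 10 USB sticks.
At least 10 USB sticks are required, but only 9 are allowed.

No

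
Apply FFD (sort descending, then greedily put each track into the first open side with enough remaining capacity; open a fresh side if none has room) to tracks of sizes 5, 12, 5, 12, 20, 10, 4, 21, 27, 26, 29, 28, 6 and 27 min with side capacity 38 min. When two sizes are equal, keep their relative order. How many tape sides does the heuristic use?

Sorted descending: 29, 28, 27, 27, 26, 21, 20, 12, 12, 10, 6, 5, 5, 4.
  29 → side 1 (new)  [load 29/38]
  28 → side 2 (new)  [load 28/38]
  27 → side 3 (new)  [load 27/38]
  27 → side 4 (new)  [load 27/38]
  26 → side 5 (new)  [load 26/38]
  21 → side 6 (new)  [load 21/38]
  20 → side 7 (new)  [load 20/38]
  12 → side 5  [load 38/38]
  12 → side 6  [load 33/38]
  10 → side 2  [load 38/38]
  6 → side 1  [load 35/38]
  5 → side 3  [load 32/38]
  5 → side 3  [load 37/38]
  4 → side 4  [load 31/38]
7 tape sides opened.

7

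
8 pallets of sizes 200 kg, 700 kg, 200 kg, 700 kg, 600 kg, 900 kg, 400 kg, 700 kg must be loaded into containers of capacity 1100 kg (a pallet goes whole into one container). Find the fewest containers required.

5

Total = 900 + 700 + 700 + 700 + 600 + 400 + 200 + 200 = 4400 kg.
Lower bound: ⌈4400/1100⌉ = 4 containers.
Also, 5 pallets each exceed 550 kg, and no two of those can share a container, so at least 5 containers are needed.
A packing using 5 containers:
  container 1: 900 + 200 = 1100
  container 2: 700 + 400 = 1100
  container 3: 700 + 200 = 900
  container 4: 700 = 700
  container 5: 600 = 600
This matches the lower bound, so 5 is optimal.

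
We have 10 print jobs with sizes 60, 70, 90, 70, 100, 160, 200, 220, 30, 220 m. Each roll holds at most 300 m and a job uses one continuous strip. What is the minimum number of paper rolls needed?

5

Total = 220 + 220 + 200 + 160 + 100 + 90 + 70 + 70 + 60 + 30 = 1220 m.
Lower bound: ⌈1220/300⌉ = 5 paper rolls.
A packing using 5 paper rolls:
  roll 1: 220 + 70 = 290
  roll 2: 220 + 70 = 290
  roll 3: 200 + 100 = 300
  roll 4: 160 + 90 + 30 = 280
  roll 5: 60 = 60
This matches the lower bound, so 5 is optimal.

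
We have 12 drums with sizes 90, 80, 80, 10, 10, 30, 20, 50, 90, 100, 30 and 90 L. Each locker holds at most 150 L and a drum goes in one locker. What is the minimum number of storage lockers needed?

Total = 100 + 90 + 90 + 90 + 80 + 80 + 50 + 30 + 30 + 20 + 10 + 10 = 680 L.
Lower bound: ⌈680/150⌉ = 5 storage lockers.
Also, 6 drums each exceed 75 L, and no two of those can share a locker, so at least 6 storage lockers are needed.
A packing using 6 storage lockers:
  locker 1: 100 + 50 = 150
  locker 2: 90 + 30 + 30 = 150
  locker 3: 90 + 20 + 10 + 10 = 130
  locker 4: 90 = 90
  locker 5: 80 = 80
  locker 6: 80 = 80
This matches the lower bound, so 6 is optimal.

6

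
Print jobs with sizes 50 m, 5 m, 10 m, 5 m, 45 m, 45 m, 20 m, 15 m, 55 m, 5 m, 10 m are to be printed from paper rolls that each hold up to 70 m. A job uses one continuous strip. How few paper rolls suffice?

4

Total = 55 + 50 + 45 + 45 + 20 + 15 + 10 + 10 + 5 + 5 + 5 = 265 m.
Lower bound: ⌈265/70⌉ = 4 paper rolls.
A packing using 4 paper rolls:
  roll 1: 55 + 15 = 70
  roll 2: 50 + 20 = 70
  roll 3: 45 + 10 + 10 + 5 = 70
  roll 4: 45 + 5 + 5 = 55
This matches the lower bound, so 4 is optimal.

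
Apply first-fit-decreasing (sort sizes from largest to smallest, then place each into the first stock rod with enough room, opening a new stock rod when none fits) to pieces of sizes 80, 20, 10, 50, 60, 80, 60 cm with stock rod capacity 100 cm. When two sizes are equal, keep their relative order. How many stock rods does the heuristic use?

Sorted descending: 80, 80, 60, 60, 50, 20, 10.
  80 → stock rod 1 (new)  [load 80/100]
  80 → stock rod 2 (new)  [load 80/100]
  60 → stock rod 3 (new)  [load 60/100]
  60 → stock rod 4 (new)  [load 60/100]
  50 → stock rod 5 (new)  [load 50/100]
  20 → stock rod 1  [load 100/100]
  10 → stock rod 2  [load 90/100]
5 stock rods opened.

5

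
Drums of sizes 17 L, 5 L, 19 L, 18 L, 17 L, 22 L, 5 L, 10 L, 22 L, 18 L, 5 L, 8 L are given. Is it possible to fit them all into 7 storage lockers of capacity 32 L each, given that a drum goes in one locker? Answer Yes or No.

A valid assignment using 7 storage lockers:
  locker 1: 22 + 10 = 32
  locker 2: 22 + 8 = 30
  locker 3: 19 + 5 + 5 = 29
  locker 4: 18 + 5 = 23
  locker 5: 18 = 18
  locker 6: 17 = 17
  locker 7: 17 = 17
Every load is within 32 L, so 7 storage lockers suffice.

Yes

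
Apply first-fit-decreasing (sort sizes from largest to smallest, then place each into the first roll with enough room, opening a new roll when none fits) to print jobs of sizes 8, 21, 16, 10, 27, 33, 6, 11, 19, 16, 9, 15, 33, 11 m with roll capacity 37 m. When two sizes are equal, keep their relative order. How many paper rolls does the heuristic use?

7

Sorted descending: 33, 33, 27, 21, 19, 16, 16, 15, 11, 11, 10, 9, 8, 6.
  33 → roll 1 (new)  [load 33/37]
  33 → roll 2 (new)  [load 33/37]
  27 → roll 3 (new)  [load 27/37]
  21 → roll 4 (new)  [load 21/37]
  19 → roll 5 (new)  [load 19/37]
  16 → roll 4  [load 37/37]
  16 → roll 5  [load 35/37]
  15 → roll 6 (new)  [load 15/37]
  11 → roll 6  [load 26/37]
  11 → roll 6  [load 37/37]
  10 → roll 3  [load 37/37]
  9 → roll 7 (new)  [load 9/37]
  8 → roll 7  [load 17/37]
  6 → roll 7  [load 23/37]
7 paper rolls opened.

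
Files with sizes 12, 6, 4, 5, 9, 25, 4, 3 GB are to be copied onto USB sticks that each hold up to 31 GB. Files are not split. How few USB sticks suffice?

3

Total = 25 + 12 + 9 + 6 + 5 + 4 + 4 + 3 = 68 GB.
Lower bound: ⌈68/31⌉ = 3 USB sticks.
A packing using 3 USB sticks:
  USB stick 1: 25 + 6 = 31
  USB stick 2: 12 + 9 + 5 + 4 = 30
  USB stick 3: 4 + 3 = 7
This matches the lower bound, so 3 is optimal.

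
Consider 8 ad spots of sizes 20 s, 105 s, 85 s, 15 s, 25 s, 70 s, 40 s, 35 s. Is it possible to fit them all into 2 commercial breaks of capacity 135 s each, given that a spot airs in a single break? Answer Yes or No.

No

Total = 395 s; ⌈395/135⌉ = 3.
At least 3 commercial breaks are required, but only 2 are allowed.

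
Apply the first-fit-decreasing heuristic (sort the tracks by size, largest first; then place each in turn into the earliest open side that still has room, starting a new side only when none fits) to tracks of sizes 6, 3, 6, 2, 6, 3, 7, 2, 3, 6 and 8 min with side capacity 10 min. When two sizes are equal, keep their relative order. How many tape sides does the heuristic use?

6

Sorted descending: 8, 7, 6, 6, 6, 6, 3, 3, 3, 2, 2.
  8 → side 1 (new)  [load 8/10]
  7 → side 2 (new)  [load 7/10]
  6 → side 3 (new)  [load 6/10]
  6 → side 4 (new)  [load 6/10]
  6 → side 5 (new)  [load 6/10]
  6 → side 6 (new)  [load 6/10]
  3 → side 2  [load 10/10]
  3 → side 3  [load 9/10]
  3 → side 4  [load 9/10]
  2 → side 1  [load 10/10]
  2 → side 5  [load 8/10]
6 tape sides opened.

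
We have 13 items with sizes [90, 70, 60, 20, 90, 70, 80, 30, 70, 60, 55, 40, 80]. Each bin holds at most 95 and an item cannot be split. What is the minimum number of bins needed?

10

Total = 90 + 90 + 80 + 80 + 70 + 70 + 70 + 60 + 60 + 55 + 40 + 30 + 20 = 815.
Lower bound: ⌈815/95⌉ = 9 bins.
Also, 10 items each exceed 95/2, and no two of those can share a bin, so at least 10 bins are needed.
A packing using 10 bins:
  bin 1: 90 = 90
  bin 2: 90 = 90
  bin 3: 80 = 80
  bin 4: 80 = 80
  bin 5: 70 + 20 = 90
  bin 6: 70 = 70
  bin 7: 70 = 70
  bin 8: 60 + 30 = 90
  bin 9: 60 = 60
  bin 10: 55 + 40 = 95
This matches the lower bound, so 10 is optimal.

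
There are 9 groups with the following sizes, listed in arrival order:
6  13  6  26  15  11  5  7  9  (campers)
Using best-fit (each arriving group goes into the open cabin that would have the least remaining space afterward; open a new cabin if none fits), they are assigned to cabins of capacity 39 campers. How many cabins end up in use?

  6 → cabin 1 (new)  [load 6/39]
  13 → cabin 1  [load 19/39]
  6 → cabin 1  [load 25/39]
  26 → cabin 2 (new)  [load 26/39]
  15 → cabin 3 (new)  [load 15/39]
  11 → cabin 2  [load 37/39]
  5 → cabin 1  [load 30/39]
  7 → cabin 1  [load 37/39]
  9 → cabin 3  [load 24/39]
3 cabins opened.

3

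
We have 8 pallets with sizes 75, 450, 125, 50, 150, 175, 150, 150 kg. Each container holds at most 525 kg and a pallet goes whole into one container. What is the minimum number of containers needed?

3

Total = 450 + 175 + 150 + 150 + 150 + 125 + 75 + 50 = 1325 kg.
Lower bound: ⌈1325/525⌉ = 3 containers.
A packing using 3 containers:
  container 1: 450 + 75 = 525
  container 2: 175 + 150 + 150 + 50 = 525
  container 3: 150 + 125 = 275
This matches the lower bound, so 3 is optimal.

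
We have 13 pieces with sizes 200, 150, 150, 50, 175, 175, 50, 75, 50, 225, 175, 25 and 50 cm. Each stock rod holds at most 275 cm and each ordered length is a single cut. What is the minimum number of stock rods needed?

Total = 225 + 200 + 175 + 175 + 175 + 150 + 150 + 75 + 50 + 50 + 50 + 50 + 25 = 1550 cm.
Lower bound: ⌈1550/275⌉ = 6 stock rods.
Also, 7 pieces each exceed 275/2 cm, and no two of those can share a stock rod, so at least 7 stock rods are needed.
A packing using 7 stock rods:
  stock rod 1: 225 + 50 = 275
  stock rod 2: 200 + 75 = 275
  stock rod 3: 175 + 50 + 50 = 275
  stock rod 4: 175 + 50 + 25 = 250
  stock rod 5: 175 = 175
  stock rod 6: 150 = 150
  stock rod 7: 150 = 150
This matches the lower bound, so 7 is optimal.

7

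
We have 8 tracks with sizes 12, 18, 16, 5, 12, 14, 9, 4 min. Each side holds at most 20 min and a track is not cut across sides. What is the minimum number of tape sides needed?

6

Total = 18 + 16 + 14 + 12 + 12 + 9 + 5 + 4 = 90 min.
Lower bound: ⌈90/20⌉ = 5 tape sides.
A packing using 6 tape sides:
  side 1: 18 = 18
  side 2: 16 + 4 = 20
  side 3: 14 + 5 = 19
  side 4: 12 = 12
  side 5: 12 = 12
  side 6: 9 = 9
No arrangement into 5 tape sides stays within capacity, so 6 is optimal.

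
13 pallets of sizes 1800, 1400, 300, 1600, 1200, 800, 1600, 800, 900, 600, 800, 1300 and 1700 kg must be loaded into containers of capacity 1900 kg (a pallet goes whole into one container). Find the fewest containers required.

Total = 1800 + 1700 + 1600 + 1600 + 1400 + 1300 + 1200 + 900 + 800 + 800 + 800 + 600 + 300 = 14800 kg.
Lower bound: ⌈14800/1900⌉ = 8 containers.
A packing using 9 containers:
  container 1: 1800 = 1800
  container 2: 1700 = 1700
  container 3: 1600 + 300 = 1900
  container 4: 1600 = 1600
  container 5: 1400 = 1400
  container 6: 1300 + 600 = 1900
  container 7: 1200 = 1200
  container 8: 900 + 800 = 1700
  container 9: 800 + 800 = 1600
No arrangement into 8 containers stays within capacity, so 9 is optimal.

9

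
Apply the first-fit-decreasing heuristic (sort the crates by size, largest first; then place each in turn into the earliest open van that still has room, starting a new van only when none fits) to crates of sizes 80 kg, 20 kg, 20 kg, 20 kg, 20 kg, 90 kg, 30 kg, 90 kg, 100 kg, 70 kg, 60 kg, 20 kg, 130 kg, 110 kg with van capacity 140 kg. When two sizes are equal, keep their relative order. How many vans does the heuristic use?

7

Sorted descending: 130, 110, 100, 90, 90, 80, 70, 60, 30, 20, 20, 20, 20, 20.
  130 → van 1 (new)  [load 130/140]
  110 → van 2 (new)  [load 110/140]
  100 → van 3 (new)  [load 100/140]
  90 → van 4 (new)  [load 90/140]
  90 → van 5 (new)  [load 90/140]
  80 → van 6 (new)  [load 80/140]
  70 → van 7 (new)  [load 70/140]
  60 → van 6  [load 140/140]
  30 → van 2  [load 140/140]
  20 → van 3  [load 120/140]
  20 → van 3  [load 140/140]
  20 → van 4  [load 110/140]
  20 → van 4  [load 130/140]
  20 → van 5  [load 110/140]
7 vans opened.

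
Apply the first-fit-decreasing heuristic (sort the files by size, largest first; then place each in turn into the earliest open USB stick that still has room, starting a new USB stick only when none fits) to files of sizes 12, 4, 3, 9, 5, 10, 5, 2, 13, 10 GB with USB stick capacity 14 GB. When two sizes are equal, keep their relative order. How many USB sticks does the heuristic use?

Sorted descending: 13, 12, 10, 10, 9, 5, 5, 4, 3, 2.
  13 → USB stick 1 (new)  [load 13/14]
  12 → USB stick 2 (new)  [load 12/14]
  10 → USB stick 3 (new)  [load 10/14]
  10 → USB stick 4 (new)  [load 10/14]
  9 → USB stick 5 (new)  [load 9/14]
  5 → USB stick 5  [load 14/14]
  5 → USB stick 6 (new)  [load 5/14]
  4 → USB stick 3  [load 14/14]
  3 → USB stick 4  [load 13/14]
  2 → USB stick 2  [load 14/14]
6 USB sticks opened.

6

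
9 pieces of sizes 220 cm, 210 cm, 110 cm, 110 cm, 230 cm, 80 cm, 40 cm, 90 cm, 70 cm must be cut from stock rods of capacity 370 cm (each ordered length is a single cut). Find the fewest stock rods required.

Total = 230 + 220 + 210 + 110 + 110 + 90 + 80 + 70 + 40 = 1160 cm.
Lower bound: ⌈1160/370⌉ = 4 stock rods.
A packing using 4 stock rods:
  stock rod 1: 230 + 110 = 340
  stock rod 2: 220 + 110 + 40 = 370
  stock rod 3: 210 + 90 + 70 = 370
  stock rod 4: 80 = 80
This matches the lower bound, so 4 is optimal.

4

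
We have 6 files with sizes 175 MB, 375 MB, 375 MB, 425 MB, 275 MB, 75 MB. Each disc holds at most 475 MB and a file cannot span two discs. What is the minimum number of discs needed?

4

Total = 425 + 375 + 375 + 275 + 175 + 75 = 1700 MB.
Lower bound: ⌈1700/475⌉ = 4 discs.
A packing using 4 discs:
  disc 1: 425 = 425
  disc 2: 375 + 75 = 450
  disc 3: 375 = 375
  disc 4: 275 + 175 = 450
This matches the lower bound, so 4 is optimal.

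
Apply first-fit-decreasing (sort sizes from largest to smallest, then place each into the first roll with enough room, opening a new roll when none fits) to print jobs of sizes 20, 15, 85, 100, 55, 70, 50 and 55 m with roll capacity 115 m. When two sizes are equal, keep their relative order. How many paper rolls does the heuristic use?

Sorted descending: 100, 85, 70, 55, 55, 50, 20, 15.
  100 → roll 1 (new)  [load 100/115]
  85 → roll 2 (new)  [load 85/115]
  70 → roll 3 (new)  [load 70/115]
  55 → roll 4 (new)  [load 55/115]
  55 → roll 4  [load 110/115]
  50 → roll 5 (new)  [load 50/115]
  20 → roll 2  [load 105/115]
  15 → roll 1  [load 115/115]
5 paper rolls opened.

5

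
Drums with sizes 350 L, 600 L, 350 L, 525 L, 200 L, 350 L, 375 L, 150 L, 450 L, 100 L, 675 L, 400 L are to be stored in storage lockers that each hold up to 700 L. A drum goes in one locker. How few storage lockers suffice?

Total = 675 + 600 + 525 + 450 + 400 + 375 + 350 + 350 + 350 + 200 + 150 + 100 = 4525 L.
Lower bound: ⌈4525/700⌉ = 7 storage lockers.
A packing using 8 storage lockers:
  locker 1: 675 = 675
  locker 2: 600 + 100 = 700
  locker 3: 525 + 150 = 675
  locker 4: 450 + 200 = 650
  locker 5: 400 = 400
  locker 6: 375 = 375
  locker 7: 350 + 350 = 700
  locker 8: 350 = 350
No arrangement into 7 storage lockers stays within capacity, so 8 is optimal.

8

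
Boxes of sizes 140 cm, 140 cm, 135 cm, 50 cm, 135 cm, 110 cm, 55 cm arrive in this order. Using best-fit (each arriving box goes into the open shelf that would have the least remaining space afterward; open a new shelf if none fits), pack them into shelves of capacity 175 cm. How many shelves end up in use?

6

  140 → shelf 1 (new)  [load 140/175]
  140 → shelf 2 (new)  [load 140/175]
  135 → shelf 3 (new)  [load 135/175]
  50 → shelf 4 (new)  [load 50/175]
  135 → shelf 5 (new)  [load 135/175]
  110 → shelf 4  [load 160/175]
  55 → shelf 6 (new)  [load 55/175]
6 shelves opened.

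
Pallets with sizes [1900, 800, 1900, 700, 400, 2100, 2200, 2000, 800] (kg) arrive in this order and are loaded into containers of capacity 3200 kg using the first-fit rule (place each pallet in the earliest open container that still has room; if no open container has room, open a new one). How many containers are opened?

5

  1900 → container 1 (new)  [load 1900/3200]
  800 → container 1  [load 2700/3200]
  1900 → container 2 (new)  [load 1900/3200]
  700 → container 2  [load 2600/3200]
  400 → container 1  [load 3100/3200]
  2100 → container 3 (new)  [load 2100/3200]
  2200 → container 4 (new)  [load 2200/3200]
  2000 → container 5 (new)  [load 2000/3200]
  800 → container 3  [load 2900/3200]
5 containers opened.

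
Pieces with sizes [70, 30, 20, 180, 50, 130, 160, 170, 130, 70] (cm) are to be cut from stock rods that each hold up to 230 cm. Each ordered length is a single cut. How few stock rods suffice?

5

Total = 180 + 170 + 160 + 130 + 130 + 70 + 70 + 50 + 30 + 20 = 1010 cm.
Lower bound: ⌈1010/230⌉ = 5 stock rods.
A packing using 5 stock rods:
  stock rod 1: 180 + 50 = 230
  stock rod 2: 170 + 30 + 20 = 220
  stock rod 3: 160 + 70 = 230
  stock rod 4: 130 + 70 = 200
  stock rod 5: 130 = 130
This matches the lower bound, so 5 is optimal.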